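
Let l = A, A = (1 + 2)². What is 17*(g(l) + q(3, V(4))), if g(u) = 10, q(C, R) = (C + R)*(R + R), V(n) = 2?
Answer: 510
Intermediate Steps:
A = 9 (A = 3² = 9)
q(C, R) = 2*R*(C + R) (q(C, R) = (C + R)*(2*R) = 2*R*(C + R))
l = 9
17*(g(l) + q(3, V(4))) = 17*(10 + 2*2*(3 + 2)) = 17*(10 + 2*2*5) = 17*(10 + 20) = 17*30 = 510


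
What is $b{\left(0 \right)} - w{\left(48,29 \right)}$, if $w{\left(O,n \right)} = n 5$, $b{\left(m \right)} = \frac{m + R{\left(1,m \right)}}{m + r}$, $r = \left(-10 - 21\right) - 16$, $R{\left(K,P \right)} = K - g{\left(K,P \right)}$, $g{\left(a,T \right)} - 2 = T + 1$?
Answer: $- \frac{6813}{47} \approx -144.96$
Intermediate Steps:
$g{\left(a,T \right)} = 3 + T$ ($g{\left(a,T \right)} = 2 + \left(T + 1\right) = 2 + \left(1 + T\right) = 3 + T$)
$R{\left(K,P \right)} = -3 + K - P$ ($R{\left(K,P \right)} = K - \left(3 + P\right) = -3 + K - P$)
$r = -47$ ($r = -31 - 16 = -47$)
$b{\left(m \right)} = - \frac{2}{-47 + m}$ ($b{\left(m \right)} = \frac{m - \left(2 + m\right)}{m - 47} = \frac{m - \left(2 + m\right)}{-47 + m} = - \frac{2}{-47 + m}$)
$w{\left(O,n \right)} = 5 n$
$b{\left(0 \right)} - w{\left(48,29 \right)} = - \frac{2}{-47 + 0} - 5 \cdot 29 = - \frac{2}{-47} - 145 = \left(-2\right) \left(- \frac{1}{47}\right) - 145 = \frac{2}{47} - 145 = - \frac{6813}{47}$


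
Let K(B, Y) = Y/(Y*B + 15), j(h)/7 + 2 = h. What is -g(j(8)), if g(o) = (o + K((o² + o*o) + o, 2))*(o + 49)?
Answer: -27346592/7155 ≈ -3822.0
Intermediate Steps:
j(h) = -14 + 7*h
K(B, Y) = Y/(15 + B*Y) (K(B, Y) = Y/(B*Y + 15) = Y/(15 + B*Y))
g(o) = (49 + o)*(o + 2/(15 + 2*o + 4*o²)) (g(o) = (o + 2/(15 + ((o² + o*o) + o)*2))*(o + 49) = (o + 2/(15 + ((o² + o²) + o)*2))*(49 + o) = (o + 2/(15 + (2*o² + o)*2))*(49 + o) = (o + 2/(15 + (o + 2*o²)*2))*(49 + o) = (o + 2/(15 + (2*o + 4*o²)))*(49 + o) = (o + 2/(15 + 2*o + 4*o²))*(49 + o) = (49 + o)*(o + 2/(15 + 2*o + 4*o²)))
-g(j(8)) = -(98 + 2*(-14 + 7*8) + (-14 + 7*8)*(15 + 2*(-14 + 7*8)*(1 + 2*(-14 + 7*8)))*(49 + (-14 + 7*8)))/(15 + 2*(-14 + 7*8)*(1 + 2*(-14 + 7*8))) = -(98 + 2*(-14 + 56) + (-14 + 56)*(15 + 2*(-14 + 56)*(1 + 2*(-14 + 56)))*(49 + (-14 + 56)))/(15 + 2*(-14 + 56)*(1 + 2*(-14 + 56))) = -(98 + 2*42 + 42*(15 + 2*42*(1 + 2*42))*(49 + 42))/(15 + 2*42*(1 + 2*42)) = -(98 + 84 + 42*(15 + 2*42*(1 + 84))*91)/(15 + 2*42*(1 + 84)) = -(98 + 84 + 42*(15 + 2*42*85)*91)/(15 + 2*42*85) = -(98 + 84 + 42*(15 + 7140)*91)/(15 + 7140) = -(98 + 84 + 42*7155*91)/7155 = -(98 + 84 + 27346410)/7155 = -27346592/7155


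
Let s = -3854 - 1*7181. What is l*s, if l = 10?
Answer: -110350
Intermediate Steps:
s = -11035 (s = -3854 - 7181 = -11035)
l*s = 10*(-11035) = -110350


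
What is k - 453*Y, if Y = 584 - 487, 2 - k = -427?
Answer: -43512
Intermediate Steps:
k = 429 (k = 2 - 1*(-427) = 2 + 427 = 429)
Y = 97
k - 453*Y = 429 - 453*97 = 429 - 43941 = -43512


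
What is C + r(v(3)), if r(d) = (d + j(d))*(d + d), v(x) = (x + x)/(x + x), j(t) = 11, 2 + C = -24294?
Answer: -24272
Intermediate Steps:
C = -24296 (C = -2 - 24294 = -24296)
v(x) = 1 (v(x) = (2*x)/((2*x)) = (2*x)*(1/(2*x)) = 1)
r(d) = 2*d*(11 + d) (r(d) = (d + 11)*(d + d) = (11 + d)*(2*d) = 2*d*(11 + d))
C + r(v(3)) = -24296 + 2*1*(11 + 1) = -24296 + 2*1*12 = -24296 + 24 = -24272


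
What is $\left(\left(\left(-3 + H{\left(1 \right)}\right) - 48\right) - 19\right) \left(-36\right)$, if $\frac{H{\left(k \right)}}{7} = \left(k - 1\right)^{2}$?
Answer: $2520$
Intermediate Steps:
$H{\left(k \right)} = 7 \left(-1 + k\right)^{2}$ ($H{\left(k \right)} = 7 \left(k - 1\right)^{2} = 7 \left(-1 + k\right)^{2}$)
$\left(\left(\left(-3 + H{\left(1 \right)}\right) - 48\right) - 19\right) \left(-36\right) = \left(\left(\left(-3 + 7 \left(-1 + 1\right)^{2}\right) - 48\right) - 19\right) \left(-36\right) = \left(\left(\left(-3 + 7 \cdot 0^{2}\right) - 48\right) - 19\right) \left(-36\right) = \left(\left(\left(-3 + 7 \cdot 0\right) - 48\right) - 19\right) \left(-36\right) = \left(\left(\left(-3 + 0\right) - 48\right) - 19\right) \left(-36\right) = \left(\left(-3 - 48\right) - 19\right) \left(-36\right) = \left(-51 - 19\right) \left(-36\right) = \left(-70\right) \left(-36\right) = 2520$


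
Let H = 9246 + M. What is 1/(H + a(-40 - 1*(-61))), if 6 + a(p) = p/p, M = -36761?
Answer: -1/27520 ≈ -3.6337e-5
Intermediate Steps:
a(p) = -5 (a(p) = -6 + p/p = -6 + 1 = -5)
H = -27515 (H = 9246 - 36761 = -27515)
1/(H + a(-40 - 1*(-61))) = 1/(-27515 - 5) = 1/(-27520) = -1/27520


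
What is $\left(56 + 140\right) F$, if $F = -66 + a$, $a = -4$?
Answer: $-13720$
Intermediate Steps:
$F = -70$ ($F = -66 - 4 = -70$)
$\left(56 + 140\right) F = \left(56 + 140\right) \left(-70\right) = 196 \left(-70\right) = -13720$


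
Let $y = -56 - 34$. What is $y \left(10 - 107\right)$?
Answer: $8730$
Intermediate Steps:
$y = -90$
$y \left(10 - 107\right) = - 90 \left(10 - 107\right) = \left(-90\right) \left(-97\right) = 8730$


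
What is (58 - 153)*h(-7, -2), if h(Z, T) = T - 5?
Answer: 665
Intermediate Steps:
h(Z, T) = -5 + T
(58 - 153)*h(-7, -2) = (58 - 153)*(-5 - 2) = -95*(-7) = 665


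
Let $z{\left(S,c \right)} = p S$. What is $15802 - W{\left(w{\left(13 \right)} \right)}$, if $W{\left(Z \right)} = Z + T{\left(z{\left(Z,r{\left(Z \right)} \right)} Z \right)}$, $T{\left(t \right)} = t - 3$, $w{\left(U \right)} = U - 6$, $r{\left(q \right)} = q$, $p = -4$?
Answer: $15994$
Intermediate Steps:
$w{\left(U \right)} = -6 + U$
$z{\left(S,c \right)} = - 4 S$
$T{\left(t \right)} = -3 + t$
$W{\left(Z \right)} = -3 + Z - 4 Z^{2}$ ($W{\left(Z \right)} = Z + \left(-3 + - 4 Z Z\right) = Z - \left(3 + 4 Z^{2}\right) = -3 + Z - 4 Z^{2}$)
$15802 - W{\left(w{\left(13 \right)} \right)} = 15802 - \left(-3 + \left(-6 + 13\right) - 4 \left(-6 + 13\right)^{2}\right) = 15802 - \left(-3 + 7 - 4 \cdot 7^{2}\right) = 15802 - \left(-3 + 7 - 196\right) = 15802 - -192 = 15802 + 192 = 15994$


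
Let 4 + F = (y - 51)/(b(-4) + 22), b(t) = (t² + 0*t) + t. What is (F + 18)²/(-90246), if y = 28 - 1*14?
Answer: -192721/104324376 ≈ -0.0018473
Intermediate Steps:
b(t) = t + t² (b(t) = (t² + 0) + t = t² + t = t + t²)
y = 14 (y = 28 - 14 = 14)
F = -173/34 (F = -4 + (14 - 51)/(-4*(1 - 4) + 22) = -4 - 37/(-4*(-3) + 22) = -4 - 37/(12 + 22) = -4 - 37/34 = -173/34 ≈ -5.0882)
(F + 18)²/(-90246) = (-173/34 + 18)²/(-90246) = (439/34)²*(-1/90246) = (192721/1156)*(-1/90246) = -192721/104324376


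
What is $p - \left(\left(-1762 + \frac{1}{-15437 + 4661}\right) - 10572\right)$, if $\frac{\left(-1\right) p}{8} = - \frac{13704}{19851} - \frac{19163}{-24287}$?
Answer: $\frac{21358401173469175}{1731779483304} \approx 12333.0$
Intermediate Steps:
$p = - \frac{126868440}{160707079}$ ($p = - 8 \left(- \frac{13704}{19851} - \frac{19163}{-24287}\right) = - 8 \left(\left(-13704\right) \frac{1}{19851} - - \frac{19163}{24287}\right) = - 8 \left(- \frac{4568}{6617} + \frac{19163}{24287}\right) = \left(-8\right) \frac{15858555}{160707079} = - \frac{126868440}{160707079} \approx -0.78944$)
$p - \left(\left(-1762 + \frac{1}{-15437 + 4661}\right) - 10572\right) = - \frac{126868440}{160707079} - \left(\left(-1762 + \frac{1}{-15437 + 4661}\right) - 10572\right) = - \frac{126868440}{160707079} - \left(\left(-1762 + \frac{1}{-10776}\right) - 10572\right) = - \frac{126868440}{160707079} - \left(\left(-1762 - \frac{1}{10776}\right) - 10572\right) = - \frac{126868440}{160707079} - \left(- \frac{18987313}{10776} - 10572\right) = - \frac{126868440}{160707079} - - \frac{132911185}{10776} = - \frac{126868440}{160707079} + \frac{132911185}{10776} = \frac{21358401173469175}{1731779483304}$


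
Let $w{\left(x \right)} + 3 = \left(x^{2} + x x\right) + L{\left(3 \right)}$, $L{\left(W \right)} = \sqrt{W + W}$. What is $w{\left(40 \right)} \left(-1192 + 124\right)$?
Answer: $-3414396 - 1068 \sqrt{6} \approx -3.417 \cdot 10^{6}$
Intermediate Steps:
$L{\left(W \right)} = \sqrt{2} \sqrt{W}$ ($L{\left(W \right)} = \sqrt{2 W} = \sqrt{2} \sqrt{W}$)
$w{\left(x \right)} = -3 + \sqrt{6} + 2 x^{2}$ ($w{\left(x \right)} = -3 + \left(\left(x^{2} + x x\right) + \sqrt{2} \sqrt{3}\right) = -3 + \left(\left(x^{2} + x^{2}\right) + \sqrt{6}\right) = -3 + \left(2 x^{2} + \sqrt{6}\right) = -3 + \left(\sqrt{6} + 2 x^{2}\right) = -3 + \sqrt{6} + 2 x^{2}$)
$w{\left(40 \right)} \left(-1192 + 124\right) = \left(-3 + \sqrt{6} + 2 \cdot 40^{2}\right) \left(-1192 + 124\right) = \left(-3 + \sqrt{6} + 2 \cdot 1600\right) \left(-1068\right) = \left(-3 + \sqrt{6} + 3200\right) \left(-1068\right) = \left(3197 + \sqrt{6}\right) \left(-1068\right) = -3414396 - 1068 \sqrt{6}$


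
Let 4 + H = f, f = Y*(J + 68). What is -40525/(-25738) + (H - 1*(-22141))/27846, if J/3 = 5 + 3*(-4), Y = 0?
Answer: 8324614/3513237 ≈ 2.3695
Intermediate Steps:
J = -21 (J = 3*(5 + 3*(-4)) = 3*(5 - 12) = 3*(-7) = -21)
f = 0 (f = 0*(-21 + 68) = 0*47 = 0)
H = -4 (H = -4 + 0 = -4)
-40525/(-25738) + (H - 1*(-22141))/27846 = -40525/(-25738) + (-4 - 1*(-22141))/27846 = -40525*(-1/25738) + (-4 + 22141)*(1/27846) = 40525/25738 + 22137*(1/27846) = 40525/25738 + 7379/9282 = 8324614/3513237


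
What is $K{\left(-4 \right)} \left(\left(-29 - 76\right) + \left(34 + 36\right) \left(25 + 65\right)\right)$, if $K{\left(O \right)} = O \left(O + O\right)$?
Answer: $198240$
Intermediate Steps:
$K{\left(O \right)} = 2 O^{2}$ ($K{\left(O \right)} = O 2 O = 2 O^{2}$)
$K{\left(-4 \right)} \left(\left(-29 - 76\right) + \left(34 + 36\right) \left(25 + 65\right)\right) = 2 \left(-4\right)^{2} \left(\left(-29 - 76\right) + \left(34 + 36\right) \left(25 + 65\right)\right) = 2 \cdot 16 \left(-105 + 70 \cdot 90\right) = 32 \left(-105 + 6300\right) = 32 \cdot 6195 = 198240$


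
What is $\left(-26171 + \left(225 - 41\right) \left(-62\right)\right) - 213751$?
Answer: $-251330$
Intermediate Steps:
$\left(-26171 + \left(225 - 41\right) \left(-62\right)\right) - 213751 = \left(-26171 + 184 \left(-62\right)\right) - 213751 = \left(-26171 - 11408\right) - 213751 = -37579 - 213751 = -251330$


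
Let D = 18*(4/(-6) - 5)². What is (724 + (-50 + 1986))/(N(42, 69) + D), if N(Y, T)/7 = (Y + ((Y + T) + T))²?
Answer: 1330/172783 ≈ 0.0076975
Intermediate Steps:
N(Y, T) = 7*(2*T + 2*Y)² (N(Y, T) = 7*(Y + ((Y + T) + T))² = 7*(Y + ((T + Y) + T))² = 7*(Y + (Y + 2*T))² = 7*(2*T + 2*Y)²)
D = 578 (D = 18*(4*(-⅙) - 5)² = 18*(-⅔ - 5)² = 18*(-17/3)² = 18*(289/9) = 578)
(724 + (-50 + 1986))/(N(42, 69) + D) = (724 + (-50 + 1986))/(28*(69 + 42)² + 578) = (724 + 1936)/(28*111² + 578) = 2660/(28*12321 + 578) = 2660/(344988 + 578) = 2660/345566 = 2660*(1/345566) = 1330/172783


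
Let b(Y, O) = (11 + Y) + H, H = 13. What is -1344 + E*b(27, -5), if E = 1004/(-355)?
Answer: -528324/355 ≈ -1488.2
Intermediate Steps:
b(Y, O) = 24 + Y (b(Y, O) = (11 + Y) + 13 = 24 + Y)
E = -1004/355 (E = 1004*(-1/355) = -1004/355 ≈ -2.8282)
-1344 + E*b(27, -5) = -1344 - 1004*(24 + 27)/355 = -1344 - 1004/355*51 = -1344 - 51204/355 = -528324/355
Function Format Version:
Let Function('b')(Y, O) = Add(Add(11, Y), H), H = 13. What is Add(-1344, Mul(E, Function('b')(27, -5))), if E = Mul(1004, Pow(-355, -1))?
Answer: Rational(-528324, 355) ≈ -1488.2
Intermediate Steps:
Function('b')(Y, O) = Add(24, Y) (Function('b')(Y, O) = Add(Add(11, Y), 13) = Add(24, Y))
E = Rational(-1004, 355) (E = Mul(1004, Rational(-1, 355)) = Rational(-1004, 355) ≈ -2.8282)
Add(-1344, Mul(E, Function('b')(27, -5))) = Add(-1344, Mul(Rational(-1004, 355), Add(24, 27))) = Add(-1344, Mul(Rational(-1004, 355), 51)) = Add(-1344, Rational(-51204, 355)) = Rational(-528324, 355)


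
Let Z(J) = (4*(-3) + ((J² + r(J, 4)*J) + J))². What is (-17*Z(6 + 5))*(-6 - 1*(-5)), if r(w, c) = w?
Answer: 987377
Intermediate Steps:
Z(J) = (-12 + J + 2*J²)² (Z(J) = (4*(-3) + ((J² + J*J) + J))² = (-12 + ((J² + J²) + J))² = (-12 + (2*J² + J))² = (-12 + (J + 2*J²))² = (-12 + J + 2*J²)²)
(-17*Z(6 + 5))*(-6 - 1*(-5)) = (-17*(-12 + (6 + 5) + 2*(6 + 5)²)²)*(-6 - 1*(-5)) = (-17*(-12 + 11 + 2*11²)²)*(-6 + 5) = -17*(-12 + 11 + 2*121)²*(-1) = -17*(-12 + 11 + 242)²*(-1) = -17*241²*(-1) = -17*58081*(-1) = -987377*(-1) = 987377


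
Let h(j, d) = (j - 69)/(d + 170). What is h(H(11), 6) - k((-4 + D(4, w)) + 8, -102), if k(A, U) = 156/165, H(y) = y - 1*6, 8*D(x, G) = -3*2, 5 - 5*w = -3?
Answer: -72/55 ≈ -1.3091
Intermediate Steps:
w = 8/5 (w = 1 - 1/5*(-3) = 1 + 3/5 = 8/5 ≈ 1.6000)
D(x, G) = -3/4 (D(x, G) = (-3*2)/8 = (1/8)*(-6) = -3/4)
H(y) = -6 + y (H(y) = y - 6 = -6 + y)
h(j, d) = (-69 + j)/(170 + d)
k(A, U) = 52/55 (k(A, U) = 156*(1/165) = 52/55)
h(H(11), 6) - k((-4 + D(4, w)) + 8, -102) = (-69 + (-6 + 11))/(170 + 6) - 1*52/55 = (-69 + 5)/176 - 52/55 = (1/176)*(-64) - 52/55 = -4/11 - 52/55 = -72/55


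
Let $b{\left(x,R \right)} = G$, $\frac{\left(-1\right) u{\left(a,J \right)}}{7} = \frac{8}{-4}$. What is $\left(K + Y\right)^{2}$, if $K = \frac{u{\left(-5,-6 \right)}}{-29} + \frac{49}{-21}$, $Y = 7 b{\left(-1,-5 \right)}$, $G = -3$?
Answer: $\frac{4293184}{7569} \approx 567.21$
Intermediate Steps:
$u{\left(a,J \right)} = 14$ ($u{\left(a,J \right)} = - 7 \frac{8}{-4} = - 7 \cdot 8 \left(- \frac{1}{4}\right) = \left(-7\right) \left(-2\right) = 14$)
$b{\left(x,R \right)} = -3$
$Y = -21$ ($Y = 7 \left(-3\right) = -21$)
$K = - \frac{245}{87}$ ($K = \frac{14}{-29} + \frac{49}{-21} = 14 \left(- \frac{1}{29}\right) + 49 \left(- \frac{1}{21}\right) = - \frac{14}{29} - \frac{7}{3} = - \frac{245}{87} \approx -2.8161$)
$\left(K + Y\right)^{2} = \left(- \frac{245}{87} - 21\right)^{2} = \left(- \frac{2072}{87}\right)^{2} = \frac{4293184}{7569}$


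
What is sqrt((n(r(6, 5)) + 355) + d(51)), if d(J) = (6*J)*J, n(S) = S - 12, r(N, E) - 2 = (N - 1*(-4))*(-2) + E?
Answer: 8*sqrt(249) ≈ 126.24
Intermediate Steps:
r(N, E) = -6 + E - 2*N (r(N, E) = 2 + ((N - 1*(-4))*(-2) + E) = 2 + ((N + 4)*(-2) + E) = 2 + ((4 + N)*(-2) + E) = 2 + ((-8 - 2*N) + E) = 2 + (-8 + E - 2*N) = -6 + E - 2*N)
n(S) = -12 + S
d(J) = 6*J**2
sqrt((n(r(6, 5)) + 355) + d(51)) = sqrt(((-12 + (-6 + 5 - 2*6)) + 355) + 6*51**2) = sqrt(((-12 + (-6 + 5 - 12)) + 355) + 6*2601) = sqrt(((-12 - 13) + 355) + 15606) = sqrt((-25 + 355) + 15606) = sqrt(330 + 15606) = sqrt(15936) = 8*sqrt(249)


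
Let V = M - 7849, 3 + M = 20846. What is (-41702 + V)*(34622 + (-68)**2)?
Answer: -1126674168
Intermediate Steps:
M = 20843 (M = -3 + 20846 = 20843)
V = 12994 (V = 20843 - 7849 = 12994)
(-41702 + V)*(34622 + (-68)**2) = (-41702 + 12994)*(34622 + (-68)**2) = -28708*(34622 + 4624) = -28708*39246 = -1126674168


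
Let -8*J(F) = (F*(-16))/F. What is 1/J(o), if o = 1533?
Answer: 1/2 ≈ 0.50000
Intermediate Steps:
J(F) = 2 (J(F) = -F*(-16)/(8*F) = -(-16*F)/(8*F) = -1/8*(-16) = 2)
1/J(o) = 1/2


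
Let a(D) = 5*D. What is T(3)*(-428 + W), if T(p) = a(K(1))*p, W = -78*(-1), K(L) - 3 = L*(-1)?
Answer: -10500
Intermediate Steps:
K(L) = 3 - L (K(L) = 3 + L*(-1) = 3 - L)
W = 78
T(p) = 10*p (T(p) = (5*(3 - 1*1))*p = (5*(3 - 1))*p = (5*2)*p = 10*p)
T(3)*(-428 + W) = (10*3)*(-428 + 78) = 30*(-350) = -10500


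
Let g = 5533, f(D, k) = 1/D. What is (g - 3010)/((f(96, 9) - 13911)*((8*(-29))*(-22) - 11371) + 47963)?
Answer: 26912/930433437 ≈ 2.8924e-5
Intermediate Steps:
(g - 3010)/((f(96, 9) - 13911)*((8*(-29))*(-22) - 11371) + 47963) = (5533 - 3010)/((1/96 - 13911)*((8*(-29))*(-22) - 11371) + 47963) = 2523/((1/96 - 13911)*(-232*(-22) - 11371) + 47963) = 2523/(-1335455*(5104 - 11371)/96 + 47963) = 2523/(-1335455/96*(-6267) + 47963) = 2523/(2789765495/32 + 47963) = 2523/(2791300311/32) = 2523*(32/2791300311) = 26912/930433437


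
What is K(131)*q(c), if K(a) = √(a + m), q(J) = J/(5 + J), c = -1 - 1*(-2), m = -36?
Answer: √95/6 ≈ 1.6245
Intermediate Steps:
c = 1 (c = -1 + 2 = 1)
K(a) = √(-36 + a) (K(a) = √(a - 36) = √(-36 + a))
K(131)*q(c) = √(-36 + 131)*(1/(5 + 1)) = √95*(1/6) = √95*(1*(⅙)) = √95*(⅙) = √95/6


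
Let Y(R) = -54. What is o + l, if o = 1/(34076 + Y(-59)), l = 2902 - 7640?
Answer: -161196235/34022 ≈ -4738.0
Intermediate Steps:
l = -4738
o = 1/34022 (o = 1/(34076 - 54) = 1/34022 ≈ 2.9393e-5)
o + l = 1/34022 - 4738 = -161196235/34022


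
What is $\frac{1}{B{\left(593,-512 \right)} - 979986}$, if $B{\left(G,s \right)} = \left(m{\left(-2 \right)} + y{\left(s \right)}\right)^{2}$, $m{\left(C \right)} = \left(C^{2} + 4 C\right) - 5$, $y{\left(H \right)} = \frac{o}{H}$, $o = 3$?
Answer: $- \frac{262144}{256876188663} \approx -1.0205 \cdot 10^{-6}$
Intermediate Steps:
$y{\left(H \right)} = \frac{3}{H}$
$m{\left(C \right)} = -5 + C^{2} + 4 C$
$B{\left(G,s \right)} = \left(-9 + \frac{3}{s}\right)^{2}$ ($B{\left(G,s \right)} = \left(\left(-5 + \left(-2\right)^{2} + 4 \left(-2\right)\right) + \frac{3}{s}\right)^{2} = \left(\left(-5 + 4 - 8\right) + \frac{3}{s}\right)^{2} = \left(-9 + \frac{3}{s}\right)^{2}$)
$\frac{1}{B{\left(593,-512 \right)} - 979986} = \frac{1}{\left(9 - \frac{3}{-512}\right)^{2} - 979986} = \frac{1}{\left(9 - - \frac{3}{512}\right)^{2} - 979986} = \frac{1}{\left(9 + \frac{3}{512}\right)^{2} - 979986} = \frac{1}{\left(\frac{4611}{512}\right)^{2} - 979986} = \frac{1}{\frac{21261321}{262144} - 979986} = \frac{1}{- \frac{256876188663}{262144}} = - \frac{262144}{256876188663}$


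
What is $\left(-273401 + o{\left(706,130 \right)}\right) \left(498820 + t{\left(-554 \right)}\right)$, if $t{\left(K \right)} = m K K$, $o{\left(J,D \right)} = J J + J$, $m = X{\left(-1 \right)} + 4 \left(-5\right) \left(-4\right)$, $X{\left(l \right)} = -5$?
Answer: $5308868482320$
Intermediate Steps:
$m = 75$ ($m = -5 + 4 \left(-5\right) \left(-4\right) = -5 - -80 = -5 + 80 = 75$)
$o{\left(J,D \right)} = J + J^{2}$ ($o{\left(J,D \right)} = J^{2} + J = J + J^{2}$)
$t{\left(K \right)} = 75 K^{2}$ ($t{\left(K \right)} = 75 K K = 75 K^{2}$)
$\left(-273401 + o{\left(706,130 \right)}\right) \left(498820 + t{\left(-554 \right)}\right) = \left(-273401 + 706 \left(1 + 706\right)\right) \left(498820 + 75 \left(-554\right)^{2}\right) = \left(-273401 + 706 \cdot 707\right) \left(498820 + 75 \cdot 306916\right) = \left(-273401 + 499142\right) \left(498820 + 23018700\right) = 225741 \cdot 23517520 = 5308868482320$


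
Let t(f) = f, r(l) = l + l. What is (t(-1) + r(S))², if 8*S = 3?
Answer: 1/16 ≈ 0.062500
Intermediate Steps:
S = 3/8 (S = (⅛)*3 = 3/8 ≈ 0.37500)
r(l) = 2*l
(t(-1) + r(S))² = (-1 + 2*(3/8))² = (-1 + ¾)² = (-¼)² = 1/16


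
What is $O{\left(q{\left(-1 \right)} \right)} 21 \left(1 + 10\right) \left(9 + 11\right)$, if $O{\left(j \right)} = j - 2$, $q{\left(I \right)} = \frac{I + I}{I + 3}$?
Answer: $-13860$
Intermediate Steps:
$q{\left(I \right)} = \frac{2 I}{3 + I}$
$O{\left(j \right)} = -2 + j$ ($O{\left(j \right)} = j - 2 = -2 + j$)
$O{\left(q{\left(-1 \right)} \right)} 21 \left(1 + 10\right) \left(9 + 11\right) = \left(-2 + 2 \left(-1\right) \frac{1}{3 - 1}\right) 21 \left(1 + 10\right) \left(9 + 11\right) = \left(-2 + 2 \left(-1\right) \frac{1}{2}\right) 21 \cdot 11 \cdot 20 = \left(-2 + 2 \left(-1\right) \frac{1}{2}\right) 21 \cdot 220 = \left(-2 - 1\right) 21 \cdot 220 = \left(-3\right) 21 \cdot 220 = \left(-63\right) 220 = -13860$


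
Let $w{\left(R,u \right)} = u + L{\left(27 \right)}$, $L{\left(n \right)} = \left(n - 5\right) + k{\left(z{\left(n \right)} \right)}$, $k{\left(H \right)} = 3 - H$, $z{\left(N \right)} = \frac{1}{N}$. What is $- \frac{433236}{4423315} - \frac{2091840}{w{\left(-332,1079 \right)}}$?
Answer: $- \frac{249840329204652}{131845750205} \approx -1894.9$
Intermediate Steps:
$L{\left(n \right)} = -2 + n - \frac{1}{n}$ ($L{\left(n \right)} = \left(n - 5\right) + \left(3 - \frac{1}{n}\right) = \left(-5 + n\right) + \left(3 - \frac{1}{n}\right) = -2 + n - \frac{1}{n}$)
$w{\left(R,u \right)} = \frac{674}{27} + u$ ($w{\left(R,u \right)} = u - - \frac{674}{27} = u + \frac{674}{27} = \frac{674}{27} + u$)
$- \frac{433236}{4423315} - \frac{2091840}{w{\left(-332,1079 \right)}} = - \frac{433236}{4423315} - \frac{2091840}{\frac{674}{27} + 1079} = \left(-433236\right) \frac{1}{4423315} - \frac{2091840}{\frac{29807}{27}} = - \frac{433236}{4423315} - \frac{56479680}{29807} = - \frac{249840329204652}{131845750205}$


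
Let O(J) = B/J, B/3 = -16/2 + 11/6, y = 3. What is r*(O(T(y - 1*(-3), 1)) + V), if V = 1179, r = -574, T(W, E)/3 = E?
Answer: -2019619/3 ≈ -6.7321e+5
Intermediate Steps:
T(W, E) = 3*E
B = -37/2 (B = 3*(-16/2 + 11/6) = 3*(-16*1/2 + 11*(1/6)) = 3*(-8 + 11/6) = 3*(-37/6) = -37/2 ≈ -18.500)
O(J) = -37/(2*J)
r*(O(T(y - 1*(-3), 1)) + V) = -574*(-37/(2*(3*1)) + 1179) = -574*(-37/2/3 + 1179) = -574*(-37/2*1/3 + 1179) = -574*(-37/6 + 1179) = -574*7037/6 = -2019619/3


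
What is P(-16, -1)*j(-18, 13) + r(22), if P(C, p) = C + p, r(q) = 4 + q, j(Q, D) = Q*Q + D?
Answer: -5703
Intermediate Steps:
j(Q, D) = D + Q² (j(Q, D) = Q² + D = D + Q²)
P(-16, -1)*j(-18, 13) + r(22) = (-16 - 1)*(13 + (-18)²) + (4 + 22) = -17*(13 + 324) + 26 = -17*337 + 26 = -5729 + 26 = -5703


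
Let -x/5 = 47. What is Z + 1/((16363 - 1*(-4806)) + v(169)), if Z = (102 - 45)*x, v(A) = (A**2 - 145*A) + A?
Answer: -340152629/25394 ≈ -13395.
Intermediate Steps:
x = -235 (x = -5*47 = -235)
v(A) = A**2 - 144*A
Z = -13395 (Z = (102 - 45)*(-235) = 57*(-235) = -13395)
Z + 1/((16363 - 1*(-4806)) + v(169)) = -13395 + 1/((16363 - 1*(-4806)) + 169*(-144 + 169)) = -13395 + 1/((16363 + 4806) + 169*25) = -13395 + 1/(21169 + 4225) = -13395 + 1/25394 = -340152629/25394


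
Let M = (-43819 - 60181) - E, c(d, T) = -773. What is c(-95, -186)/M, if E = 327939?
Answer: 773/431939 ≈ 0.0017896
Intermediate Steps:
M = -431939 (M = (-43819 - 60181) - 1*327939 = -104000 - 327939 = -431939)
c(-95, -186)/M = -773/(-431939) = -773*(-1/431939) = 773/431939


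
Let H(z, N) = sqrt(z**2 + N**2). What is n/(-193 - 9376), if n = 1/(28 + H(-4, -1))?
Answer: -4/1048489 + sqrt(17)/7339423 ≈ -3.2532e-6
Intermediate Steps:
H(z, N) = sqrt(N**2 + z**2)
n = 1/(28 + sqrt(17)) (n = 1/(28 + sqrt((-1)**2 + (-4)**2)) = 1/(28 + sqrt(1 + 16)) = 1/(28 + sqrt(17)) ≈ 0.031130)
n/(-193 - 9376) = (28/767 - sqrt(17)/767)/(-193 - 9376) = (28/767 - sqrt(17)/767)/(-9569) = (28/767 - sqrt(17)/767)*(-1/9569) = -4/1048489 + sqrt(17)/7339423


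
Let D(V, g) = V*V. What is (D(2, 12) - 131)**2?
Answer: 16129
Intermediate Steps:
D(V, g) = V**2
(D(2, 12) - 131)**2 = (2**2 - 131)**2 = (4 - 131)**2 = (-127)**2 = 16129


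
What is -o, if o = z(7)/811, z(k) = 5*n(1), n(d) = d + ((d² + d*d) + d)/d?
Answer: -20/811 ≈ -0.024661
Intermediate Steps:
n(d) = d + (d + 2*d²)/d (n(d) = d + ((d² + d²) + d)/d = d + (2*d² + d)/d = d + (d + 2*d²)/d)
z(k) = 20 (z(k) = 5*(1 + 3*1) = 5*(1 + 3) = 5*4 = 20)
o = 20/811 ≈ 0.024661
-o = -1*20/811 = -20/811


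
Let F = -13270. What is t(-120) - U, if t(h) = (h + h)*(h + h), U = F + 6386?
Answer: 64484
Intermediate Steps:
U = -6884 (U = -13270 + 6386 = -6884)
t(h) = 4*h² (t(h) = (2*h)*(2*h) = 4*h²)
t(-120) - U = 4*(-120)² - 1*(-6884) = 4*14400 + 6884 = 57600 + 6884 = 64484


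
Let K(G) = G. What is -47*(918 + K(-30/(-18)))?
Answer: -129673/3 ≈ -43224.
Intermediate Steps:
-47*(918 + K(-30/(-18))) = -47*(918 - 30/(-18)) = -47*(918 - 30*(-1/18)) = -47*(918 + 5/3) = -47*2759/3 = -129673/3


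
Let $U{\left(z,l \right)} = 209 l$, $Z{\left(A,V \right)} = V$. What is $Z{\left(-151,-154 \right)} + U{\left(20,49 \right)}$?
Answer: $10087$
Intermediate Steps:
$Z{\left(-151,-154 \right)} + U{\left(20,49 \right)} = -154 + 209 \cdot 49 = -154 + 10241 = 10087$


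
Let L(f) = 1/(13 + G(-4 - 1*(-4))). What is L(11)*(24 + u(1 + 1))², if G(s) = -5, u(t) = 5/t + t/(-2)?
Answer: 2601/32 ≈ 81.281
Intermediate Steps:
u(t) = 5/t - t/2 (u(t) = 5/t + t*(-½) = 5/t - t/2)
L(f) = ⅛ (L(f) = 1/(13 - 5) = 1/8 = ⅛)
L(11)*(24 + u(1 + 1))² = (24 + (5/(1 + 1) - (1 + 1)/2))²/8 = (24 + (5/2 - ½*2))²/8 = (24 + (5*(½) - 1))²/8 = (24 + (5/2 - 1))²/8 = (24 + 3/2)²/8 = (51/2)²/8 = (⅛)*(2601/4) = 2601/32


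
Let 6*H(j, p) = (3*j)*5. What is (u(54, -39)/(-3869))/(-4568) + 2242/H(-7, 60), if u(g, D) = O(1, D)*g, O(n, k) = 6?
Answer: -19812093797/154643930 ≈ -128.11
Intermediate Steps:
H(j, p) = 5*j/2 (H(j, p) = ((3*j)*5)/6 = (15*j)/6 = 5*j/2)
u(g, D) = 6*g
(u(54, -39)/(-3869))/(-4568) + 2242/H(-7, 60) = ((6*54)/(-3869))/(-4568) + 2242/(((5/2)*(-7))) = (324*(-1/3869))*(-1/4568) + 2242/(-35/2) = -324/3869*(-1/4568) + 2242*(-2/35) = 81/4418398 - 4484/35 = -19812093797/154643930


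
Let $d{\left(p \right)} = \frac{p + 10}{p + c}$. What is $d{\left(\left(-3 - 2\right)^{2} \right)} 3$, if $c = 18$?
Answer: $\frac{105}{43} \approx 2.4419$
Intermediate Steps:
$d{\left(p \right)} = \frac{10 + p}{18 + p}$ ($d{\left(p \right)} = \frac{p + 10}{p + 18} = \frac{10 + p}{18 + p}$)
$d{\left(\left(-3 - 2\right)^{2} \right)} 3 = \frac{10 + \left(-3 - 2\right)^{2}}{18 + \left(-3 - 2\right)^{2}} \cdot 3 = \frac{10 + \left(-5\right)^{2}}{18 + \left(-5\right)^{2}} \cdot 3 = \frac{10 + 25}{18 + 25} \cdot 3 = \frac{1}{43} \cdot 35 \cdot 3 = \frac{35}{43} \cdot 3 = \frac{105}{43}$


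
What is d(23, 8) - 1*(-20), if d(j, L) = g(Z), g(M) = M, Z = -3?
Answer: 17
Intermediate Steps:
d(j, L) = -3
d(23, 8) - 1*(-20) = -3 - 1*(-20) = -3 + 20 = 17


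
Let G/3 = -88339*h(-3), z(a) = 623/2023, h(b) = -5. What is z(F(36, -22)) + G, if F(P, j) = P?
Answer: 382949654/289 ≈ 1.3251e+6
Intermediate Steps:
z(a) = 89/289 (z(a) = 623*(1/2023) = 89/289)
G = 1325085 (G = 3*(-88339*(-5)) = 3*441695 = 1325085)
z(F(36, -22)) + G = 89/289 + 1325085 = 382949654/289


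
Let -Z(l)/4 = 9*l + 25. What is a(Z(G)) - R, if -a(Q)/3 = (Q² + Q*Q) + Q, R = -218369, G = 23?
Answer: -4945951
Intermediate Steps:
Z(l) = -100 - 36*l (Z(l) = -4*(9*l + 25) = -4*(25 + 9*l) = -100 - 36*l)
a(Q) = -6*Q² - 3*Q (a(Q) = -3*((Q² + Q*Q) + Q) = -3*((Q² + Q²) + Q) = -3*(2*Q² + Q) = -3*(Q + 2*Q²) = -6*Q² - 3*Q)
a(Z(G)) - R = -3*(-100 - 36*23)*(1 + 2*(-100 - 36*23)) - 1*(-218369) = -3*(-100 - 828)*(1 + 2*(-100 - 828)) + 218369 = -3*(-928)*(1 + 2*(-928)) + 218369 = -3*(-928)*(1 - 1856) + 218369 = -3*(-928)*(-1855) + 218369 = -5164320 + 218369 = -4945951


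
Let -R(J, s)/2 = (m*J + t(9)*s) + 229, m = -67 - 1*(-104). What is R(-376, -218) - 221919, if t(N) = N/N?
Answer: -194117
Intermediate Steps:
m = 37 (m = -67 + 104 = 37)
t(N) = 1
R(J, s) = -458 - 74*J - 2*s (R(J, s) = -2*((37*J + 1*s) + 229) = -2*((37*J + s) + 229) = -2*((s + 37*J) + 229) = -2*(229 + s + 37*J) = -458 - 74*J - 2*s)
R(-376, -218) - 221919 = (-458 - 74*(-376) - 2*(-218)) - 221919 = (-458 + 27824 + 436) - 221919 = 27802 - 221919 = -194117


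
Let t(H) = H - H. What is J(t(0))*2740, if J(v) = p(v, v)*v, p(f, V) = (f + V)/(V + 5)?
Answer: 0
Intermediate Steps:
t(H) = 0
p(f, V) = (V + f)/(5 + V)
J(v) = 2*v²/(5 + v) (J(v) = ((v + v)/(5 + v))*v = ((2*v)/(5 + v))*v = (2*v/(5 + v))*v = 2*v²/(5 + v))
J(t(0))*2740 = (2*0²/(5 + 0))*2740 = (2*0/5)*2740 = (2*0*(⅕))*2740 = 0*2740 = 0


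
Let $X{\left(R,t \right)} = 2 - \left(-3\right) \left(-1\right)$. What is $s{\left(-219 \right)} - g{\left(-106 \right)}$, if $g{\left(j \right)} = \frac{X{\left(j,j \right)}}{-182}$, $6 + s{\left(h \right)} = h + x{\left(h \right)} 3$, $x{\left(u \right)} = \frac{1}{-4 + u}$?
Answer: $- \frac{9132619}{40586} \approx -225.02$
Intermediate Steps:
$X{\left(R,t \right)} = -1$ ($X{\left(R,t \right)} = 2 - 3 = -1$)
$s{\left(h \right)} = -6 + h + \frac{3}{-4 + h}$ ($s{\left(h \right)} = -6 + \left(h + \frac{1}{-4 + h} 3\right) = -6 + \left(h + \frac{3}{-4 + h}\right) = -6 + h + \frac{3}{-4 + h}$)
$g{\left(j \right)} = \frac{1}{182}$ ($g{\left(j \right)} = - \frac{1}{-182} = \left(-1\right) \left(- \frac{1}{182}\right) = \frac{1}{182}$)
$s{\left(-219 \right)} - g{\left(-106 \right)} = \frac{3 + \left(-6 - 219\right) \left(-4 - 219\right)}{-4 - 219} - \frac{1}{182} = \frac{3 - -50175}{-223} - \frac{1}{182} = - \frac{3 + 50175}{223} - \frac{1}{182} = \left(- \frac{1}{223}\right) 50178 - \frac{1}{182} = - \frac{50178}{223} - \frac{1}{182} = - \frac{9132619}{40586}$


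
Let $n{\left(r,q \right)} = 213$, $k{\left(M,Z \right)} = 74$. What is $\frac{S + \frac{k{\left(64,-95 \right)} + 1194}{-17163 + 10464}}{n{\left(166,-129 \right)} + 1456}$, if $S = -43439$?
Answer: $- \frac{290999129}{11180631} \approx -26.027$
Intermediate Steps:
$\frac{S + \frac{k{\left(64,-95 \right)} + 1194}{-17163 + 10464}}{n{\left(166,-129 \right)} + 1456} = \frac{-43439 + \frac{74 + 1194}{-17163 + 10464}}{213 + 1456} = \frac{-43439 + \frac{1268}{-6699}}{1669} = \left(-43439 + 1268 \left(- \frac{1}{6699}\right)\right) \frac{1}{1669} = \left(-43439 - \frac{1268}{6699}\right) \frac{1}{1669} = \left(- \frac{290999129}{6699}\right) \frac{1}{1669} = - \frac{290999129}{11180631}$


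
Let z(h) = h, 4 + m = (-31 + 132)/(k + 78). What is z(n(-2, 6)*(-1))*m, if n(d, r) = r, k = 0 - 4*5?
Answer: 393/29 ≈ 13.552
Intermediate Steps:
k = -20 (k = 0 - 20 = -20)
m = -131/58 (m = -4 + (-31 + 132)/(-20 + 78) = -4 + 101/58 = -131/58 ≈ -2.2586)
z(n(-2, 6)*(-1))*m = (6*(-1))*(-131/58) = -6*(-131/58) = 393/29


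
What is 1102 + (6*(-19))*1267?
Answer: -143336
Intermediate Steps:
1102 + (6*(-19))*1267 = 1102 - 114*1267 = 1102 - 144438 = -143336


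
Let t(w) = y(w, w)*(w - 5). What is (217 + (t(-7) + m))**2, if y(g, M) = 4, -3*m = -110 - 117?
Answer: 538756/9 ≈ 59862.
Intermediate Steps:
m = 227/3 (m = -(-110 - 117)/3 = -1/3*(-227) = 227/3 ≈ 75.667)
t(w) = -20 + 4*w (t(w) = 4*(w - 5) = 4*(-5 + w) = -20 + 4*w)
(217 + (t(-7) + m))**2 = (217 + ((-20 + 4*(-7)) + 227/3))**2 = (217 + ((-20 - 28) + 227/3))**2 = (217 + (-48 + 227/3))**2 = (217 + 83/3)**2 = (734/3)**2 = 538756/9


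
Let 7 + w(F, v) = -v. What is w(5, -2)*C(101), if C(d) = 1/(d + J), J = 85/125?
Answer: -125/2542 ≈ -0.049174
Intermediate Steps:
w(F, v) = -7 - v
J = 17/25 (J = 85*(1/125) = 17/25 ≈ 0.68000)
C(d) = 1/(17/25 + d) (C(d) = 1/(d + 17/25) = 1/(17/25 + d))
w(5, -2)*C(101) = (-7 - 1*(-2))*(25/(17 + 25*101)) = (-7 + 2)*(25/(17 + 2525)) = -125/2542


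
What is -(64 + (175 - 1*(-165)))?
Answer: -404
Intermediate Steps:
-(64 + (175 - 1*(-165))) = -(64 + (175 + 165)) = -(64 + 340) = -1*404 = -404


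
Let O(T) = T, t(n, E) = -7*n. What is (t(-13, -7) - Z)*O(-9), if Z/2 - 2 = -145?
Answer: -3393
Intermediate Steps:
Z = -286 (Z = 4 + 2*(-145) = 4 - 290 = -286)
(t(-13, -7) - Z)*O(-9) = (-7*(-13) - 1*(-286))*(-9) = (91 + 286)*(-9) = 377*(-9) = -3393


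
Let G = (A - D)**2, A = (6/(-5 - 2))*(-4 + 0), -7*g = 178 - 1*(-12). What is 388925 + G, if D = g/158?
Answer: 118940729406/305809 ≈ 3.8894e+5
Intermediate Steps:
g = -190/7 (g = -(178 - 1*(-12))/7 = -(178 + 12)/7 = -1/7*190 = -190/7 ≈ -27.143)
A = 24/7 (A = (6/(-7))*(-4) = -1/7*6*(-4) = -6/7*(-4) = 24/7 ≈ 3.4286)
D = -95/553 (D = -190/7/158 = -190/7*1/158 = -95/553 ≈ -0.17179)
G = 3964081/305809 (G = (24/7 - 1*(-95/553))**2 = (24/7 + 95/553)**2 = (1991/553)**2 = 3964081/305809 ≈ 12.963)
388925 + G = 388925 + 3964081/305809 = 118940729406/305809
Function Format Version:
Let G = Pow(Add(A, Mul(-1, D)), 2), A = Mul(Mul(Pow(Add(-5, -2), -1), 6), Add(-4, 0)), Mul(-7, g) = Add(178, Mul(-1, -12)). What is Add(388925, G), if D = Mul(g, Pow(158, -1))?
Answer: Rational(118940729406, 305809) ≈ 3.8894e+5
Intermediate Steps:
g = Rational(-190, 7) (g = Mul(Rational(-1, 7), Add(178, Mul(-1, -12))) = Mul(Rational(-1, 7), Add(178, 12)) = Mul(Rational(-1, 7), 190) = Rational(-190, 7) ≈ -27.143)
A = Rational(24, 7) (A = Mul(Mul(Pow(-7, -1), 6), -4) = Mul(Mul(Rational(-1, 7), 6), -4) = Mul(Rational(-6, 7), -4) = Rational(24, 7) ≈ 3.4286)
D = Rational(-95, 553) (D = Mul(Rational(-190, 7), Pow(158, -1)) = Mul(Rational(-190, 7), Rational(1, 158)) = Rational(-95, 553) ≈ -0.17179)
G = Rational(3964081, 305809) (G = Pow(Add(Rational(24, 7), Mul(-1, Rational(-95, 553))), 2) = Pow(Add(Rational(24, 7), Rational(95, 553)), 2) = Pow(Rational(1991, 553), 2) = Rational(3964081, 305809) ≈ 12.963)
Add(388925, G) = Add(388925, Rational(3964081, 305809)) = Rational(118940729406, 305809)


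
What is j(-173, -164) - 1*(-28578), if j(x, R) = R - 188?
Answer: 28226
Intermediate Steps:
j(x, R) = -188 + R
j(-173, -164) - 1*(-28578) = (-188 - 164) - 1*(-28578) = -352 + 28578 = 28226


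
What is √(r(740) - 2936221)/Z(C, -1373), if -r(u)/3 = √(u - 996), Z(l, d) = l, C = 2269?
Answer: √(-2936221 - 48*I)/2269 ≈ 6.1728e-6 - 0.7552*I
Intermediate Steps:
r(u) = -3*√(-996 + u) (r(u) = -3*√(u - 996) = -3*√(-996 + u))
√(r(740) - 2936221)/Z(C, -1373) = √(-3*√(-996 + 740) - 2936221)/2269 = √(-48*I - 2936221)*(1/2269) = √(-2936221 - 48*I)*(1/2269) = √(-2936221 - 48*I)/2269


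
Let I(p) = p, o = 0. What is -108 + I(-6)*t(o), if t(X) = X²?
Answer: -108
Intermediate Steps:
-108 + I(-6)*t(o) = -108 - 6*0² = -108 - 6*0 = -108 + 0 = -108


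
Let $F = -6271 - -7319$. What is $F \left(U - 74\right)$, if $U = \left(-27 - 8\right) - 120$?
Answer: $-239992$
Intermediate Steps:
$U = -155$ ($U = \left(-27 - 8\right) - 120 = -35 - 120 = -155$)
$F = 1048$ ($F = -6271 + 7319 = 1048$)
$F \left(U - 74\right) = 1048 \left(-155 - 74\right) = 1048 \left(-229\right) = -239992$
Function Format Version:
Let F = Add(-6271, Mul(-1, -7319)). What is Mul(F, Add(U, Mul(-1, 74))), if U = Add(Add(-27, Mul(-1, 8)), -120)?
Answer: -239992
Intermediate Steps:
U = -155 (U = Add(Add(-27, -8), -120) = Add(-35, -120) = -155)
F = 1048 (F = Add(-6271, 7319) = 1048)
Mul(F, Add(U, Mul(-1, 74))) = Mul(1048, Add(-155, Mul(-1, 74))) = Mul(1048, Add(-155, -74)) = Mul(1048, -229) = -239992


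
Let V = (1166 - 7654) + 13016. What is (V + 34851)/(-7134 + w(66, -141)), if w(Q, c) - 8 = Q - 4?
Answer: -41379/7064 ≈ -5.8577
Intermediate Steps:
V = 6528 (V = -6488 + 13016 = 6528)
w(Q, c) = 4 + Q (w(Q, c) = 8 + (Q - 4) = 8 + (-4 + Q) = 4 + Q)
(V + 34851)/(-7134 + w(66, -141)) = (6528 + 34851)/(-7134 + (4 + 66)) = 41379/(-7134 + 70) = 41379/(-7064) = 41379*(-1/7064) = -41379/7064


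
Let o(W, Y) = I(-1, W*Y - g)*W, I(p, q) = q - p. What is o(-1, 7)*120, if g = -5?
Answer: 120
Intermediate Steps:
o(W, Y) = W*(6 + W*Y) (o(W, Y) = ((W*Y - 1*(-5)) - 1*(-1))*W = ((W*Y + 5) + 1)*W = ((5 + W*Y) + 1)*W = (6 + W*Y)*W = W*(6 + W*Y))
o(-1, 7)*120 = -(6 - 1*7)*120 = -(6 - 7)*120 = -1*(-1)*120 = 1*120 = 120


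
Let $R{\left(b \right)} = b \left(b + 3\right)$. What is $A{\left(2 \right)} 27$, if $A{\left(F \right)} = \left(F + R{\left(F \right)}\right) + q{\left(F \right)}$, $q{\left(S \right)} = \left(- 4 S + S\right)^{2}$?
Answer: $1296$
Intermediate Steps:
$q{\left(S \right)} = 9 S^{2}$ ($q{\left(S \right)} = \left(- 3 S\right)^{2} = 9 S^{2}$)
$R{\left(b \right)} = b \left(3 + b\right)$
$A{\left(F \right)} = F + 9 F^{2} + F \left(3 + F\right)$ ($A{\left(F \right)} = \left(F + F \left(3 + F\right)\right) + 9 F^{2} = F + 9 F^{2} + F \left(3 + F\right)$)
$A{\left(2 \right)} 27 = 2 \cdot 2 \left(2 + 5 \cdot 2\right) 27 = 2 \cdot 2 \left(2 + 10\right) 27 = 2 \cdot 2 \cdot 12 \cdot 27 = 48 \cdot 27 = 1296$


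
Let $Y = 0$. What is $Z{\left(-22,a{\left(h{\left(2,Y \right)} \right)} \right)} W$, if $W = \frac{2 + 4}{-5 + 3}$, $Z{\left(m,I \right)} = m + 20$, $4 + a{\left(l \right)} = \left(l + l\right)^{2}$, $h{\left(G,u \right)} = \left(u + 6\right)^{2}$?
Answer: $6$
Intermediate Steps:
$h{\left(G,u \right)} = \left(6 + u\right)^{2}$
$a{\left(l \right)} = -4 + 4 l^{2}$ ($a{\left(l \right)} = -4 + \left(l + l\right)^{2} = -4 + \left(2 l\right)^{2} = -4 + 4 l^{2}$)
$Z{\left(m,I \right)} = 20 + m$
$W = -3$ ($W = \frac{6}{-2} = 6 \left(- \frac{1}{2}\right) = -3$)
$Z{\left(-22,a{\left(h{\left(2,Y \right)} \right)} \right)} W = \left(20 - 22\right) \left(-3\right) = \left(-2\right) \left(-3\right) = 6$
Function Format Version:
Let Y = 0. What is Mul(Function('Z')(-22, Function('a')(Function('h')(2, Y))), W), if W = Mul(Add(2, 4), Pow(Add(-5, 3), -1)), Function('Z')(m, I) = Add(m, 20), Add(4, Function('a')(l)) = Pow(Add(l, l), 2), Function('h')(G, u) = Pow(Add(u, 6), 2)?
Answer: 6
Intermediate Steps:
Function('h')(G, u) = Pow(Add(6, u), 2)
Function('a')(l) = Add(-4, Mul(4, Pow(l, 2))) (Function('a')(l) = Add(-4, Pow(Add(l, l), 2)) = Add(-4, Pow(Mul(2, l), 2)) = Add(-4, Mul(4, Pow(l, 2))))
Function('Z')(m, I) = Add(20, m)
W = -3 (W = Mul(6, Pow(-2, -1)) = Mul(6, Rational(-1, 2)) = -3)
Mul(Function('Z')(-22, Function('a')(Function('h')(2, Y))), W) = Mul(Add(20, -22), -3) = Mul(-2, -3) = 6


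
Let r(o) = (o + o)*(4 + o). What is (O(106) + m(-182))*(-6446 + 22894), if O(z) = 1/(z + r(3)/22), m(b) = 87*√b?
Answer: 180928/1187 + 1430976*I*√182 ≈ 152.42 + 1.9305e+7*I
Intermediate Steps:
r(o) = 2*o*(4 + o) (r(o) = (2*o)*(4 + o) = 2*o*(4 + o))
O(z) = 1/(21/11 + z) (O(z) = 1/(z + (2*3*(4 + 3))/22) = 1/(z + (2*3*7)*(1/22)) = 1/(z + 42*(1/22)) = 1/(z + 21/11) = 1/(21/11 + z))
(O(106) + m(-182))*(-6446 + 22894) = (11/(21 + 11*106) + 87*√(-182))*(-6446 + 22894) = (11/(21 + 1166) + 87*(I*√182))*16448 = (11/1187 + 87*I*√182)*16448 = 180928/1187 + 1430976*I*√182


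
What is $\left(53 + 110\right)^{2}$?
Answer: $26569$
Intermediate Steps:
$\left(53 + 110\right)^{2} = 163^{2} = 26569$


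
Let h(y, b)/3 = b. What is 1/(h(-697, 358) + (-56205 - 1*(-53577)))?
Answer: -1/1554 ≈ -0.00064350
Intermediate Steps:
h(y, b) = 3*b
1/(h(-697, 358) + (-56205 - 1*(-53577))) = 1/(3*358 + (-56205 - 1*(-53577))) = 1/(1074 + (-56205 + 53577)) = 1/(1074 - 2628) = 1/(-1554) = -1/1554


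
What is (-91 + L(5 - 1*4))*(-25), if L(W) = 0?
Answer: 2275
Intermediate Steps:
(-91 + L(5 - 1*4))*(-25) = (-91 + 0)*(-25) = -91*(-25) = 2275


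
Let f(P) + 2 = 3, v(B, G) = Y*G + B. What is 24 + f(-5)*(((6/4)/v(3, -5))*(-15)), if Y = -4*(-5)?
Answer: 4701/194 ≈ 24.232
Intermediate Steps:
Y = 20
v(B, G) = B + 20*G (v(B, G) = 20*G + B = B + 20*G)
f(P) = 1 (f(P) = -2 + 3 = 1)
24 + f(-5)*(((6/4)/v(3, -5))*(-15)) = 24 + 1*(((6/4)/(3 + 20*(-5)))*(-15)) = 24 + 1*(((6*(1/4))/(3 - 100))*(-15)) = 24 + 1*(((3/2)/(-97))*(-15)) = 24 + 1*(((3/2)*(-1/97))*(-15)) = 24 + 1*(-3/194*(-15)) = 24 + 1*(45/194) = 24 + 45/194 = 4701/194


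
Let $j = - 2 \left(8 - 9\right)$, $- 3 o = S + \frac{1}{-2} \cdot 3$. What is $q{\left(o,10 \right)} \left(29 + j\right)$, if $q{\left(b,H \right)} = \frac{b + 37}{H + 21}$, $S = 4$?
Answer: $\frac{217}{6} \approx 36.167$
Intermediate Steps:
$o = - \frac{5}{6}$ ($o = - \frac{4 + \frac{1}{-2} \cdot 3}{3} = - \frac{4 - \frac{3}{2}}{3} = \left(- \frac{1}{3}\right) \frac{5}{2} = - \frac{5}{6} \approx -0.83333$)
$j = 2$ ($j = \left(-2\right) \left(-1\right) = 2$)
$q{\left(b,H \right)} = \frac{37 + b}{21 + H}$
$q{\left(o,10 \right)} \left(29 + j\right) = \frac{37 - \frac{5}{6}}{21 + 10} \left(29 + 2\right) = \frac{1}{31} \cdot \frac{217}{6} \cdot 31 = \frac{7}{6} \cdot 31 = \frac{217}{6}$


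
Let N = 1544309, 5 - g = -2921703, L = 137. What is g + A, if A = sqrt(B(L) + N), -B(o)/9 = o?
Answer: 2921708 + 194*sqrt(41) ≈ 2.9230e+6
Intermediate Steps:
g = 2921708 (g = 5 - 1*(-2921703) = 5 + 2921703 = 2921708)
B(o) = -9*o
A = 194*sqrt(41) (A = sqrt(-9*137 + 1544309) = sqrt(-1233 + 1544309) = sqrt(1543076) = 194*sqrt(41) ≈ 1242.2)
g + A = 2921708 + 194*sqrt(41)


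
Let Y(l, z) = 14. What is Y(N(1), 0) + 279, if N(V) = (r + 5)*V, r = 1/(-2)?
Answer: 293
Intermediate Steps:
r = -½ ≈ -0.50000
N(V) = 9*V/2 (N(V) = (-½ + 5)*V = 9*V/2)
Y(N(1), 0) + 279 = 14 + 279 = 293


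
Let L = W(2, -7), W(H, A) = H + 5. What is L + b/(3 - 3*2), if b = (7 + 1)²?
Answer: -43/3 ≈ -14.333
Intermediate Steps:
W(H, A) = 5 + H
b = 64 (b = 8² = 64)
L = 7 (L = 5 + 2 = 7)
L + b/(3 - 3*2) = 7 + 64/(3 - 3*2) = 7 + 64/(3 - 6) = 7 + 64/(-3) = 7 + 64*(-⅓) = 7 - 64/3 = -43/3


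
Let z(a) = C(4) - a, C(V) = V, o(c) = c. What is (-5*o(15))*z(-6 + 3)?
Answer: -525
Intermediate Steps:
z(a) = 4 - a
(-5*o(15))*z(-6 + 3) = (-5*15)*(4 - (-6 + 3)) = -75*(4 - 1*(-3)) = -75*(4 + 3) = -75*7 = -525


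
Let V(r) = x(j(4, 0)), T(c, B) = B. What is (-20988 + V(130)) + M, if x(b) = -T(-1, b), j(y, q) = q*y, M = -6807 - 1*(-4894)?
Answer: -22901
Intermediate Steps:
M = -1913 (M = -6807 + 4894 = -1913)
x(b) = -b
V(r) = 0 (V(r) = -0*4 = -1*0 = 0)
(-20988 + V(130)) + M = (-20988 + 0) - 1913 = -20988 - 1913 = -22901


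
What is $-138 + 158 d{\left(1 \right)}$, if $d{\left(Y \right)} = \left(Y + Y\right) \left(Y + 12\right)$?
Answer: $3970$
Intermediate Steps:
$d{\left(Y \right)} = 2 Y \left(12 + Y\right)$
$-138 + 158 d{\left(1 \right)} = -138 + 158 \cdot 2 \cdot 1 \left(12 + 1\right) = -138 + 158 \cdot 2 \cdot 1 \cdot 13 = -138 + 158 \cdot 26 = -138 + 4108 = 3970$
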